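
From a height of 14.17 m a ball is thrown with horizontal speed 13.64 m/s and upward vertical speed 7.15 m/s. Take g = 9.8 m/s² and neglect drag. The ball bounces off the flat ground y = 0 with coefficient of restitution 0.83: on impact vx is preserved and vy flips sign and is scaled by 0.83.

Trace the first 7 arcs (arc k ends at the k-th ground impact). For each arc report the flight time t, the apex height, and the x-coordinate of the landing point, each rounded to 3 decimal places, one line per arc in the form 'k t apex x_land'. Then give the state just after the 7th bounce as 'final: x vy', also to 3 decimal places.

1 2.580 16.778 35.192
2 3.072 11.559 77.090
3 2.550 7.963 111.866
4 2.116 5.486 140.730
5 1.756 3.779 164.687
6 1.458 2.603 184.571
7 1.210 1.793 201.075
final: 201.075 4.921

Arc 1: start y=14.170, vy=7.150 → t=2.580, apex=16.778, x_land=35.192, impact vy=-18.134
  bounce: vy ← 0.83·18.134 = 15.052
Arc 2: start y=0.000, vy=15.052 → t=3.072, apex=11.559, x_land=77.090, impact vy=-15.052
  bounce: vy ← 0.83·15.052 = 12.493
Arc 3: start y=0.000, vy=12.493 → t=2.550, apex=7.963, x_land=111.866, impact vy=-12.493
  bounce: vy ← 0.83·12.493 = 10.369
Arc 4: start y=0.000, vy=10.369 → t=2.116, apex=5.486, x_land=140.730, impact vy=-10.369
  bounce: vy ← 0.83·10.369 = 8.606
Arc 5: start y=0.000, vy=8.606 → t=1.756, apex=3.779, x_land=164.687, impact vy=-8.606
  bounce: vy ← 0.83·8.606 = 7.143
Arc 6: start y=0.000, vy=7.143 → t=1.458, apex=2.603, x_land=184.571, impact vy=-7.143
  bounce: vy ← 0.83·7.143 = 5.929
Arc 7: start y=0.000, vy=5.929 → t=1.210, apex=1.793, x_land=201.075, impact vy=-5.929
  bounce: vy ← 0.83·5.929 = 4.921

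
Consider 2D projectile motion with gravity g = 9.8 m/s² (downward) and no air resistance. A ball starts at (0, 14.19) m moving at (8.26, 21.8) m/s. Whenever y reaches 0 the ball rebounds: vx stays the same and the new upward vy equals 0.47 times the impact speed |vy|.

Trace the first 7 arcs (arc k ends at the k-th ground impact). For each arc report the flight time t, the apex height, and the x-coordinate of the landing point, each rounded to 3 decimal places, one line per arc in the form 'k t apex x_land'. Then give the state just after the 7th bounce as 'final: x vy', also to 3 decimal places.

Arc 1: start y=14.190, vy=21.800 → t=5.025, apex=38.437, x_land=41.509, impact vy=-27.447
  bounce: vy ← 0.47·27.447 = 12.900
Arc 2: start y=0.000, vy=12.900 → t=2.633, apex=8.491, x_land=63.255, impact vy=-12.900
  bounce: vy ← 0.47·12.900 = 6.063
Arc 3: start y=0.000, vy=6.063 → t=1.237, apex=1.876, x_land=73.476, impact vy=-6.063
  bounce: vy ← 0.47·6.063 = 2.850
Arc 4: start y=0.000, vy=2.850 → t=0.582, apex=0.414, x_land=78.279, impact vy=-2.850
  bounce: vy ← 0.47·2.850 = 1.339
Arc 5: start y=0.000, vy=1.339 → t=0.273, apex=0.092, x_land=80.537, impact vy=-1.339
  bounce: vy ← 0.47·1.339 = 0.629
Arc 6: start y=0.000, vy=0.629 → t=0.128, apex=0.020, x_land=81.598, impact vy=-0.629
  bounce: vy ← 0.47·0.629 = 0.296
Arc 7: start y=0.000, vy=0.296 → t=0.060, apex=0.004, x_land=82.097, impact vy=-0.296
  bounce: vy ← 0.47·0.296 = 0.139

1 5.025 38.437 41.509
2 2.633 8.491 63.255
3 1.237 1.876 73.476
4 0.582 0.414 78.279
5 0.273 0.092 80.537
6 0.128 0.020 81.598
7 0.060 0.004 82.097
final: 82.097 0.139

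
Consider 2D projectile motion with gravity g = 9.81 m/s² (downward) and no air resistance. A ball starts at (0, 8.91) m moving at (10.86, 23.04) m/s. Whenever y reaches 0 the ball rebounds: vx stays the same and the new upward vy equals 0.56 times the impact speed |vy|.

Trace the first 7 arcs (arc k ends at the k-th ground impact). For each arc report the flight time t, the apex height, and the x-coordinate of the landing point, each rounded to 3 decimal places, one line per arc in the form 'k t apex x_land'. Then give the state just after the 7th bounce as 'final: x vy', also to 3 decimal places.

Arc 1: start y=8.910, vy=23.040 → t=5.056, apex=35.966, x_land=54.913, impact vy=-26.564
  bounce: vy ← 0.56·26.564 = 14.876
Arc 2: start y=0.000, vy=14.876 → t=3.033, apex=11.279, x_land=87.850, impact vy=-14.876
  bounce: vy ← 0.56·14.876 = 8.331
Arc 3: start y=0.000, vy=8.331 → t=1.698, apex=3.537, x_land=106.294, impact vy=-8.331
  bounce: vy ← 0.56·8.331 = 4.665
Arc 4: start y=0.000, vy=4.665 → t=0.951, apex=1.109, x_land=116.623, impact vy=-4.665
  bounce: vy ← 0.56·4.665 = 2.612
Arc 5: start y=0.000, vy=2.612 → t=0.533, apex=0.348, x_land=122.407, impact vy=-2.612
  bounce: vy ← 0.56·2.612 = 1.463
Arc 6: start y=0.000, vy=1.463 → t=0.298, apex=0.109, x_land=125.646, impact vy=-1.463
  bounce: vy ← 0.56·1.463 = 0.819
Arc 7: start y=0.000, vy=0.819 → t=0.167, apex=0.034, x_land=127.460, impact vy=-0.819
  bounce: vy ← 0.56·0.819 = 0.459

1 5.056 35.966 54.913
2 3.033 11.279 87.850
3 1.698 3.537 106.294
4 0.951 1.109 116.623
5 0.533 0.348 122.407
6 0.298 0.109 125.646
7 0.167 0.034 127.460
final: 127.460 0.459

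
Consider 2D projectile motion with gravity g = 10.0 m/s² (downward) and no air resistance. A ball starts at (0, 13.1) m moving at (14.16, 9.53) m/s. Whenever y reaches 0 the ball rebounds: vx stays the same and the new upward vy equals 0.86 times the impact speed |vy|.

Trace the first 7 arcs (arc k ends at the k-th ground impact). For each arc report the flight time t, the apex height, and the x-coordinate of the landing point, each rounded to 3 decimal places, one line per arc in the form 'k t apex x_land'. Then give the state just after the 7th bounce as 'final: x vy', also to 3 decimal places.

1 2.831 17.641 40.092
2 3.231 13.047 85.840
3 2.778 9.650 125.183
4 2.389 7.137 159.018
5 2.055 5.279 188.116
6 1.767 3.904 213.140
7 1.520 2.887 234.661
final: 234.661 6.535

Arc 1: start y=13.100, vy=9.530 → t=2.831, apex=17.641, x_land=40.092, impact vy=-18.784
  bounce: vy ← 0.86·18.784 = 16.154
Arc 2: start y=0.000, vy=16.154 → t=3.231, apex=13.047, x_land=85.840, impact vy=-16.154
  bounce: vy ← 0.86·16.154 = 13.892
Arc 3: start y=0.000, vy=13.892 → t=2.778, apex=9.650, x_land=125.183, impact vy=-13.892
  bounce: vy ← 0.86·13.892 = 11.947
Arc 4: start y=0.000, vy=11.947 → t=2.389, apex=7.137, x_land=159.018, impact vy=-11.947
  bounce: vy ← 0.86·11.947 = 10.275
Arc 5: start y=0.000, vy=10.275 → t=2.055, apex=5.279, x_land=188.116, impact vy=-10.275
  bounce: vy ← 0.86·10.275 = 8.836
Arc 6: start y=0.000, vy=8.836 → t=1.767, apex=3.904, x_land=213.140, impact vy=-8.836
  bounce: vy ← 0.86·8.836 = 7.599
Arc 7: start y=0.000, vy=7.599 → t=1.520, apex=2.887, x_land=234.661, impact vy=-7.599
  bounce: vy ← 0.86·7.599 = 6.535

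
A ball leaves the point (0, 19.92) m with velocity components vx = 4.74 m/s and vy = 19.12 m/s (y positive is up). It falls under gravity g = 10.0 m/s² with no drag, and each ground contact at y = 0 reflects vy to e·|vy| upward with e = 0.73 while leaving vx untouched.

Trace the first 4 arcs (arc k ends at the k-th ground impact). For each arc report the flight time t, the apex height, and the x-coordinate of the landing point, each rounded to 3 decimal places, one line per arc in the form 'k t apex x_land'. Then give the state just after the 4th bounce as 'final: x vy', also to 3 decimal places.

1 4.676 38.199 22.164
2 4.035 20.356 41.292
3 2.946 10.848 55.256
4 2.150 5.781 65.449
final: 65.449 7.849

Arc 1: start y=19.920, vy=19.120 → t=4.676, apex=38.199, x_land=22.164, impact vy=-27.640
  bounce: vy ← 0.73·27.640 = 20.177
Arc 2: start y=0.000, vy=20.177 → t=4.035, apex=20.356, x_land=41.292, impact vy=-20.177
  bounce: vy ← 0.73·20.177 = 14.729
Arc 3: start y=0.000, vy=14.729 → t=2.946, apex=10.848, x_land=55.256, impact vy=-14.729
  bounce: vy ← 0.73·14.729 = 10.752
Arc 4: start y=0.000, vy=10.752 → t=2.150, apex=5.781, x_land=65.449, impact vy=-10.752
  bounce: vy ← 0.73·10.752 = 7.849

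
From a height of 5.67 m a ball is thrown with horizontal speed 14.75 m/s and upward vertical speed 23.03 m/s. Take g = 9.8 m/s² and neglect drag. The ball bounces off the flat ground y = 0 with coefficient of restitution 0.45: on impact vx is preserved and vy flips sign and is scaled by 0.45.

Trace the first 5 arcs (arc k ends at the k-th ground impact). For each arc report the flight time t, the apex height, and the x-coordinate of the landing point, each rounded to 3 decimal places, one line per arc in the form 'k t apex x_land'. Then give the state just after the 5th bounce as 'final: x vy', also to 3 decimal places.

Arc 1: start y=5.670, vy=23.030 → t=4.935, apex=32.730, x_land=72.784, impact vy=-25.328
  bounce: vy ← 0.45·25.328 = 11.398
Arc 2: start y=0.000, vy=11.398 → t=2.326, apex=6.628, x_land=107.093, impact vy=-11.398
  bounce: vy ← 0.45·11.398 = 5.129
Arc 3: start y=0.000, vy=5.129 → t=1.047, apex=1.342, x_land=122.532, impact vy=-5.129
  bounce: vy ← 0.45·5.129 = 2.308
Arc 4: start y=0.000, vy=2.308 → t=0.471, apex=0.272, x_land=129.480, impact vy=-2.308
  bounce: vy ← 0.45·2.308 = 1.039
Arc 5: start y=0.000, vy=1.039 → t=0.212, apex=0.055, x_land=132.606, impact vy=-1.039
  bounce: vy ← 0.45·1.039 = 0.467

1 4.935 32.730 72.784
2 2.326 6.628 107.093
3 1.047 1.342 122.532
4 0.471 0.272 129.480
5 0.212 0.055 132.606
final: 132.606 0.467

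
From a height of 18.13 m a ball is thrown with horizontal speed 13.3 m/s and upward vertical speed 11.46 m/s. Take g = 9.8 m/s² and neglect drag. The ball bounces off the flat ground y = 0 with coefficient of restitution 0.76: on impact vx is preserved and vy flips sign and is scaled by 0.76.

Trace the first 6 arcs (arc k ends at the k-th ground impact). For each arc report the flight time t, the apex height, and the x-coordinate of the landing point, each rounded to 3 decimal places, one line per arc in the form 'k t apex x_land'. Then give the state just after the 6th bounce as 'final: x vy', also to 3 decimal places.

Arc 1: start y=18.130, vy=11.460 → t=3.420, apex=24.831, x_land=45.493, impact vy=-22.061
  bounce: vy ← 0.76·22.061 = 16.766
Arc 2: start y=0.000, vy=16.766 → t=3.422, apex=14.342, x_land=91.001, impact vy=-16.766
  bounce: vy ← 0.76·16.766 = 12.742
Arc 3: start y=0.000, vy=12.742 → t=2.600, apex=8.284, x_land=125.587, impact vy=-12.742
  bounce: vy ← 0.76·12.742 = 9.684
Arc 4: start y=0.000, vy=9.684 → t=1.976, apex=4.785, x_land=151.873, impact vy=-9.684
  bounce: vy ← 0.76·9.684 = 7.360
Arc 5: start y=0.000, vy=7.360 → t=1.502, apex=2.764, x_land=171.850, impact vy=-7.360
  bounce: vy ← 0.76·7.360 = 5.594
Arc 6: start y=0.000, vy=5.594 → t=1.142, apex=1.596, x_land=187.032, impact vy=-5.594
  bounce: vy ← 0.76·5.594 = 4.251

1 3.420 24.831 45.493
2 3.422 14.342 91.001
3 2.600 8.284 125.587
4 1.976 4.785 151.873
5 1.502 2.764 171.850
6 1.142 1.596 187.032
final: 187.032 4.251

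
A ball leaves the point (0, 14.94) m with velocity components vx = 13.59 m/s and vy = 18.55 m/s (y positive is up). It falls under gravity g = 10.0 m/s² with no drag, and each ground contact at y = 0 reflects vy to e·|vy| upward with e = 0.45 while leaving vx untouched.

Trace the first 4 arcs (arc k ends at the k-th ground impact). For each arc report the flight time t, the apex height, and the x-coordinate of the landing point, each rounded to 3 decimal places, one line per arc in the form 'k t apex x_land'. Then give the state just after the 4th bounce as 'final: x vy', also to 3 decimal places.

1 4.391 32.145 59.668
2 2.282 6.509 90.680
3 1.027 1.318 104.635
4 0.462 0.267 110.915
final: 110.915 1.040

Arc 1: start y=14.940, vy=18.550 → t=4.391, apex=32.145, x_land=59.668, impact vy=-25.356
  bounce: vy ← 0.45·25.356 = 11.410
Arc 2: start y=0.000, vy=11.410 → t=2.282, apex=6.509, x_land=90.680, impact vy=-11.410
  bounce: vy ← 0.45·11.410 = 5.134
Arc 3: start y=0.000, vy=5.134 → t=1.027, apex=1.318, x_land=104.635, impact vy=-5.134
  bounce: vy ← 0.45·5.134 = 2.311
Arc 4: start y=0.000, vy=2.311 → t=0.462, apex=0.267, x_land=110.915, impact vy=-2.311
  bounce: vy ← 0.45·2.311 = 1.040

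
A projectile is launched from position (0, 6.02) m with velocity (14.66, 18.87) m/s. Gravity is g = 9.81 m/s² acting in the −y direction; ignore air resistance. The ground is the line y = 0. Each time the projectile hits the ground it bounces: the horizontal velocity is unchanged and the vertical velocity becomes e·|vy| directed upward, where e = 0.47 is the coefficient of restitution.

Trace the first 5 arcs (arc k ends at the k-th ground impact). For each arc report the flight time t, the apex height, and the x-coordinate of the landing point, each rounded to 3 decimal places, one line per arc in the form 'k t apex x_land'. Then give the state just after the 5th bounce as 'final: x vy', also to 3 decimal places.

1 4.143 24.169 60.741
2 2.087 5.339 91.330
3 0.981 1.179 105.707
4 0.461 0.261 112.464
5 0.217 0.058 115.640
final: 115.640 0.499

Arc 1: start y=6.020, vy=18.870 → t=4.143, apex=24.169, x_land=60.741, impact vy=-21.776
  bounce: vy ← 0.47·21.776 = 10.235
Arc 2: start y=0.000, vy=10.235 → t=2.087, apex=5.339, x_land=91.330, impact vy=-10.235
  bounce: vy ← 0.47·10.235 = 4.810
Arc 3: start y=0.000, vy=4.810 → t=0.981, apex=1.179, x_land=105.707, impact vy=-4.810
  bounce: vy ← 0.47·4.810 = 2.261
Arc 4: start y=0.000, vy=2.261 → t=0.461, apex=0.261, x_land=112.464, impact vy=-2.261
  bounce: vy ← 0.47·2.261 = 1.063
Arc 5: start y=0.000, vy=1.063 → t=0.217, apex=0.058, x_land=115.640, impact vy=-1.063
  bounce: vy ← 0.47·1.063 = 0.499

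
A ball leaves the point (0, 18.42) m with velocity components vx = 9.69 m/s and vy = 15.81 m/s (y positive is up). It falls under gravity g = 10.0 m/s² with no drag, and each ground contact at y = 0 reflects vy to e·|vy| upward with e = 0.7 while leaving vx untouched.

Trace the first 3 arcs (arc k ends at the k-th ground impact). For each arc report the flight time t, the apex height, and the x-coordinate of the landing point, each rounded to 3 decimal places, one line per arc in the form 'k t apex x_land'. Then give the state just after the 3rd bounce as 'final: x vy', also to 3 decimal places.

1 4.068 30.918 39.416
2 3.481 15.150 73.150
3 2.437 7.423 96.764
final: 96.764 8.529

Arc 1: start y=18.420, vy=15.810 → t=4.068, apex=30.918, x_land=39.416, impact vy=-24.867
  bounce: vy ← 0.7·24.867 = 17.407
Arc 2: start y=0.000, vy=17.407 → t=3.481, apex=15.150, x_land=73.150, impact vy=-17.407
  bounce: vy ← 0.7·17.407 = 12.185
Arc 3: start y=0.000, vy=12.185 → t=2.437, apex=7.423, x_land=96.764, impact vy=-12.185
  bounce: vy ← 0.7·12.185 = 8.529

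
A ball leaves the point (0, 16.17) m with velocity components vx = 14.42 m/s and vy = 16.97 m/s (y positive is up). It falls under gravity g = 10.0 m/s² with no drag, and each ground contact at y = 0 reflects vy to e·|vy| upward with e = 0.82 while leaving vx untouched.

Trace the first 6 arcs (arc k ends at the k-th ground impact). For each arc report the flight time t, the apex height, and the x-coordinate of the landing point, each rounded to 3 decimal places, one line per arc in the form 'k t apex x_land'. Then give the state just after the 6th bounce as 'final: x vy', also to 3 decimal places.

Arc 1: start y=16.170, vy=16.970 → t=4.170, apex=30.569, x_land=60.126, impact vy=-24.726
  bounce: vy ← 0.82·24.726 = 20.275
Arc 2: start y=0.000, vy=20.275 → t=4.055, apex=20.555, x_land=118.600, impact vy=-20.275
  bounce: vy ← 0.82·20.275 = 16.626
Arc 3: start y=0.000, vy=16.626 → t=3.325, apex=13.821, x_land=166.549, impact vy=-16.626
  bounce: vy ← 0.82·16.626 = 13.633
Arc 4: start y=0.000, vy=13.633 → t=2.727, apex=9.293, x_land=205.867, impact vy=-13.633
  bounce: vy ← 0.82·13.633 = 11.179
Arc 5: start y=0.000, vy=11.179 → t=2.236, apex=6.249, x_land=238.108, impact vy=-11.179
  bounce: vy ← 0.82·11.179 = 9.167
Arc 6: start y=0.000, vy=9.167 → t=1.833, apex=4.202, x_land=264.546, impact vy=-9.167
  bounce: vy ← 0.82·9.167 = 7.517

1 4.170 30.569 60.126
2 4.055 20.555 118.600
3 3.325 13.821 166.549
4 2.727 9.293 205.867
5 2.236 6.249 238.108
6 1.833 4.202 264.546
final: 264.546 7.517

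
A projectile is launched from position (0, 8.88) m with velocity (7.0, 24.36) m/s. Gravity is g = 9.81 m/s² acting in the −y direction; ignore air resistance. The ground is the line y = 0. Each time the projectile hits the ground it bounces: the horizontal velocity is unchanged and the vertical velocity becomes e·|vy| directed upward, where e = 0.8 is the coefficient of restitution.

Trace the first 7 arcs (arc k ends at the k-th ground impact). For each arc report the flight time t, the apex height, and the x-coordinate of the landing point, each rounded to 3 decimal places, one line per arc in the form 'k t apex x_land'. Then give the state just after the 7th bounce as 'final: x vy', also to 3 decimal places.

1 5.307 39.125 37.152
2 4.519 25.040 68.784
3 3.615 16.026 94.090
4 2.892 10.256 114.334
5 2.314 6.564 130.530
6 1.851 4.201 143.486
7 1.481 2.689 153.852
final: 153.852 5.810

Arc 1: start y=8.880, vy=24.360 → t=5.307, apex=39.125, x_land=37.152, impact vy=-27.706
  bounce: vy ← 0.8·27.706 = 22.165
Arc 2: start y=0.000, vy=22.165 → t=4.519, apex=25.040, x_land=68.784, impact vy=-22.165
  bounce: vy ← 0.8·22.165 = 17.732
Arc 3: start y=0.000, vy=17.732 → t=3.615, apex=16.026, x_land=94.090, impact vy=-17.732
  bounce: vy ← 0.8·17.732 = 14.186
Arc 4: start y=0.000, vy=14.186 → t=2.892, apex=10.256, x_land=114.334, impact vy=-14.186
  bounce: vy ← 0.8·14.186 = 11.348
Arc 5: start y=0.000, vy=11.348 → t=2.314, apex=6.564, x_land=130.530, impact vy=-11.348
  bounce: vy ← 0.8·11.348 = 9.079
Arc 6: start y=0.000, vy=9.079 → t=1.851, apex=4.201, x_land=143.486, impact vy=-9.079
  bounce: vy ← 0.8·9.079 = 7.263
Arc 7: start y=0.000, vy=7.263 → t=1.481, apex=2.689, x_land=153.852, impact vy=-7.263
  bounce: vy ← 0.8·7.263 = 5.810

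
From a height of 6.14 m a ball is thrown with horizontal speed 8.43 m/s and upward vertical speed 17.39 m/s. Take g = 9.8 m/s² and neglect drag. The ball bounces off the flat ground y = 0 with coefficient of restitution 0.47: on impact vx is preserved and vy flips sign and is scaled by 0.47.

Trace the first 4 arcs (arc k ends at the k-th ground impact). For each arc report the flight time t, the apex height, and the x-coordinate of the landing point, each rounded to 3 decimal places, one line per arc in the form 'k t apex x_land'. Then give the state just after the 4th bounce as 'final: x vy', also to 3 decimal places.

Arc 1: start y=6.140, vy=17.390 → t=3.873, apex=21.569, x_land=32.646, impact vy=-20.561
  bounce: vy ← 0.47·20.561 = 9.664
Arc 2: start y=0.000, vy=9.664 → t=1.972, apex=4.765, x_land=49.271, impact vy=-9.664
  bounce: vy ← 0.47·9.664 = 4.542
Arc 3: start y=0.000, vy=4.542 → t=0.927, apex=1.053, x_land=57.085, impact vy=-4.542
  bounce: vy ← 0.47·4.542 = 2.135
Arc 4: start y=0.000, vy=2.135 → t=0.436, apex=0.232, x_land=60.758, impact vy=-2.135
  bounce: vy ← 0.47·2.135 = 1.003

1 3.873 21.569 32.646
2 1.972 4.765 49.271
3 0.927 1.053 57.085
4 0.436 0.232 60.758
final: 60.758 1.003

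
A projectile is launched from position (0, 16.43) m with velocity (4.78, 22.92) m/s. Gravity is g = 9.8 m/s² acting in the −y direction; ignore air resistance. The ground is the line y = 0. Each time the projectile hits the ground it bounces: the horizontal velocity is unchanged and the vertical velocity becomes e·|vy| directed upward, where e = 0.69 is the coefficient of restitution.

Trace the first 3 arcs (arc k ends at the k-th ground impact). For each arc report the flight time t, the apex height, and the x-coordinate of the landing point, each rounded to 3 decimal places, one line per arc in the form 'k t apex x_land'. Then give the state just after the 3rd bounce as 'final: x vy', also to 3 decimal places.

Arc 1: start y=16.430, vy=22.920 → t=5.309, apex=43.232, x_land=25.378, impact vy=-29.109
  bounce: vy ← 0.69·29.109 = 20.085
Arc 2: start y=0.000, vy=20.085 → t=4.099, apex=20.583, x_land=44.971, impact vy=-20.085
  bounce: vy ← 0.69·20.085 = 13.859
Arc 3: start y=0.000, vy=13.859 → t=2.828, apex=9.800, x_land=58.491, impact vy=-13.859
  bounce: vy ← 0.69·13.859 = 9.563

1 5.309 43.232 25.378
2 4.099 20.583 44.971
3 2.828 9.800 58.491
final: 58.491 9.563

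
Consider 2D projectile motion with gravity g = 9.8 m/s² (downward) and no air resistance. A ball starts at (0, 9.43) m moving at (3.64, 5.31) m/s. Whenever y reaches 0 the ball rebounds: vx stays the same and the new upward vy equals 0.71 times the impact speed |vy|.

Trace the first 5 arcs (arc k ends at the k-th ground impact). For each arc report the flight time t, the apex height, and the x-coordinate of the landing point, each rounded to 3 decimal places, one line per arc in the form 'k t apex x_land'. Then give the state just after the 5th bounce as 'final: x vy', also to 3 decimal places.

1 2.031 10.869 7.393
2 2.115 5.479 15.091
3 1.502 2.762 20.557
4 1.066 1.392 24.438
5 0.757 0.702 27.193
final: 27.193 2.633

Arc 1: start y=9.430, vy=5.310 → t=2.031, apex=10.869, x_land=7.393, impact vy=-14.595
  bounce: vy ← 0.71·14.595 = 10.363
Arc 2: start y=0.000, vy=10.363 → t=2.115, apex=5.479, x_land=15.091, impact vy=-10.363
  bounce: vy ← 0.71·10.363 = 7.358
Arc 3: start y=0.000, vy=7.358 → t=1.502, apex=2.762, x_land=20.557, impact vy=-7.358
  bounce: vy ← 0.71·7.358 = 5.224
Arc 4: start y=0.000, vy=5.224 → t=1.066, apex=1.392, x_land=24.438, impact vy=-5.224
  bounce: vy ← 0.71·5.224 = 3.709
Arc 5: start y=0.000, vy=3.709 → t=0.757, apex=0.702, x_land=27.193, impact vy=-3.709
  bounce: vy ← 0.71·3.709 = 2.633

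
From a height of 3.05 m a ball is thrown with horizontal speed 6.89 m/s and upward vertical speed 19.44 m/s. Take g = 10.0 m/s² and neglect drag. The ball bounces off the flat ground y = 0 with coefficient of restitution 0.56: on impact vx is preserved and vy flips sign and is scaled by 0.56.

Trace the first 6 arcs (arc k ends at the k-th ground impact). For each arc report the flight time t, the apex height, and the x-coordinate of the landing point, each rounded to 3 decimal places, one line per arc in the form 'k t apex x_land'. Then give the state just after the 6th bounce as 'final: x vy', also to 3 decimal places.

1 4.039 21.946 27.829
2 2.346 6.882 43.996
3 1.314 2.158 53.049
4 0.736 0.677 58.119
5 0.412 0.212 60.958
6 0.231 0.067 62.548
final: 62.548 0.646

Arc 1: start y=3.050, vy=19.440 → t=4.039, apex=21.946, x_land=27.829, impact vy=-20.950
  bounce: vy ← 0.56·20.950 = 11.732
Arc 2: start y=0.000, vy=11.732 → t=2.346, apex=6.882, x_land=43.996, impact vy=-11.732
  bounce: vy ← 0.56·11.732 = 6.570
Arc 3: start y=0.000, vy=6.570 → t=1.314, apex=2.158, x_land=53.049, impact vy=-6.570
  bounce: vy ← 0.56·6.570 = 3.679
Arc 4: start y=0.000, vy=3.679 → t=0.736, apex=0.677, x_land=58.119, impact vy=-3.679
  bounce: vy ← 0.56·3.679 = 2.060
Arc 5: start y=0.000, vy=2.060 → t=0.412, apex=0.212, x_land=60.958, impact vy=-2.060
  bounce: vy ← 0.56·2.060 = 1.154
Arc 6: start y=0.000, vy=1.154 → t=0.231, apex=0.067, x_land=62.548, impact vy=-1.154
  bounce: vy ← 0.56·1.154 = 0.646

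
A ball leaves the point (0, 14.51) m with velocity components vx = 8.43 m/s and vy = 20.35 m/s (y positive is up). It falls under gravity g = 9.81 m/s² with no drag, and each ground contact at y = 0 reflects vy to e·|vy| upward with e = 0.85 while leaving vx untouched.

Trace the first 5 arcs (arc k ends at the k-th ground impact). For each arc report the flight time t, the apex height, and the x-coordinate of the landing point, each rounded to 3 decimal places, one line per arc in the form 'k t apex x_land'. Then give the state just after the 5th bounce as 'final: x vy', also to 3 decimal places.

1 4.769 35.617 40.204
2 4.581 25.733 78.821
3 3.894 18.592 111.646
4 3.310 13.433 139.548
5 2.813 9.705 163.264
final: 163.264 11.729

Arc 1: start y=14.510, vy=20.350 → t=4.769, apex=35.617, x_land=40.204, impact vy=-26.435
  bounce: vy ← 0.85·26.435 = 22.470
Arc 2: start y=0.000, vy=22.470 → t=4.581, apex=25.733, x_land=78.821, impact vy=-22.470
  bounce: vy ← 0.85·22.470 = 19.099
Arc 3: start y=0.000, vy=19.099 → t=3.894, apex=18.592, x_land=111.646, impact vy=-19.099
  bounce: vy ← 0.85·19.099 = 16.234
Arc 4: start y=0.000, vy=16.234 → t=3.310, apex=13.433, x_land=139.548, impact vy=-16.234
  bounce: vy ← 0.85·16.234 = 13.799
Arc 5: start y=0.000, vy=13.799 → t=2.813, apex=9.705, x_land=163.264, impact vy=-13.799
  bounce: vy ← 0.85·13.799 = 11.729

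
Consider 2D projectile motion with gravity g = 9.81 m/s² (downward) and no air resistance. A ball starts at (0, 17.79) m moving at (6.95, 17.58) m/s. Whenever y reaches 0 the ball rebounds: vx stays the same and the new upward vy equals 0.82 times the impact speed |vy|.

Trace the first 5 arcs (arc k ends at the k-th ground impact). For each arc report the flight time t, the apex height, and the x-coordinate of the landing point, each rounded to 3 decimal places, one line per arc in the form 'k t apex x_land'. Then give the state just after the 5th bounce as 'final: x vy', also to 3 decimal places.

1 4.407 33.542 30.629
2 4.289 22.554 60.435
3 3.517 15.165 84.876
4 2.884 10.197 104.918
5 2.365 6.856 121.352
final: 121.352 9.511

Arc 1: start y=17.790, vy=17.580 → t=4.407, apex=33.542, x_land=30.629, impact vy=-25.653
  bounce: vy ← 0.82·25.653 = 21.036
Arc 2: start y=0.000, vy=21.036 → t=4.289, apex=22.554, x_land=60.435, impact vy=-21.036
  bounce: vy ← 0.82·21.036 = 17.249
Arc 3: start y=0.000, vy=17.249 → t=3.517, apex=15.165, x_land=84.876, impact vy=-17.249
  bounce: vy ← 0.82·17.249 = 14.144
Arc 4: start y=0.000, vy=14.144 → t=2.884, apex=10.197, x_land=104.918, impact vy=-14.144
  bounce: vy ← 0.82·14.144 = 11.598
Arc 5: start y=0.000, vy=11.598 → t=2.365, apex=6.856, x_land=121.352, impact vy=-11.598
  bounce: vy ← 0.82·11.598 = 9.511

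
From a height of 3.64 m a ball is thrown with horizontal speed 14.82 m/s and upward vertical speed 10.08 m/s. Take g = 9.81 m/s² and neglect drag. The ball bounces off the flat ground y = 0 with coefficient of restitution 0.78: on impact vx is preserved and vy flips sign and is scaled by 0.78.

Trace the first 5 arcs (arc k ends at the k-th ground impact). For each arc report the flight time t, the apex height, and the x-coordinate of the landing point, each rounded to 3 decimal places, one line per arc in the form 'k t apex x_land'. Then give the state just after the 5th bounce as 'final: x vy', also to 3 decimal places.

1 2.368 8.819 35.099
2 2.092 5.365 66.099
3 1.632 3.264 90.279
4 1.273 1.986 109.139
5 0.993 1.208 123.850
final: 123.850 3.798

Arc 1: start y=3.640, vy=10.080 → t=2.368, apex=8.819, x_land=35.099, impact vy=-13.154
  bounce: vy ← 0.78·13.154 = 10.260
Arc 2: start y=0.000, vy=10.260 → t=2.092, apex=5.365, x_land=66.099, impact vy=-10.260
  bounce: vy ← 0.78·10.260 = 8.003
Arc 3: start y=0.000, vy=8.003 → t=1.632, apex=3.264, x_land=90.279, impact vy=-8.003
  bounce: vy ← 0.78·8.003 = 6.242
Arc 4: start y=0.000, vy=6.242 → t=1.273, apex=1.986, x_land=109.139, impact vy=-6.242
  bounce: vy ← 0.78·6.242 = 4.869
Arc 5: start y=0.000, vy=4.869 → t=0.993, apex=1.208, x_land=123.850, impact vy=-4.869
  bounce: vy ← 0.78·4.869 = 3.798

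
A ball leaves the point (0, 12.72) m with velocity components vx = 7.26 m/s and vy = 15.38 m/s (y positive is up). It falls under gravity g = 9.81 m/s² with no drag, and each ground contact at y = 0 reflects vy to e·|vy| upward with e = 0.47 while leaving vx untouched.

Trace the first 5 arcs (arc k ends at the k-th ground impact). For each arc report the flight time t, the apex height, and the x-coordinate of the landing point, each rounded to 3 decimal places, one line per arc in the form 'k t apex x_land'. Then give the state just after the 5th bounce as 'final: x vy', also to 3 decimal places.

Arc 1: start y=12.720, vy=15.380 → t=3.815, apex=24.776, x_land=27.699, impact vy=-22.048
  bounce: vy ← 0.47·22.048 = 10.363
Arc 2: start y=0.000, vy=10.363 → t=2.113, apex=5.473, x_land=43.037, impact vy=-10.363
  bounce: vy ← 0.47·10.363 = 4.870
Arc 3: start y=0.000, vy=4.870 → t=0.993, apex=1.209, x_land=50.246, impact vy=-4.870
  bounce: vy ← 0.47·4.870 = 2.289
Arc 4: start y=0.000, vy=2.289 → t=0.467, apex=0.267, x_land=53.634, impact vy=-2.289
  bounce: vy ← 0.47·2.289 = 1.076
Arc 5: start y=0.000, vy=1.076 → t=0.219, apex=0.059, x_land=55.226, impact vy=-1.076
  bounce: vy ← 0.47·1.076 = 0.506

1 3.815 24.776 27.699
2 2.113 5.473 43.037
3 0.993 1.209 50.246
4 0.467 0.267 53.634
5 0.219 0.059 55.226
final: 55.226 0.506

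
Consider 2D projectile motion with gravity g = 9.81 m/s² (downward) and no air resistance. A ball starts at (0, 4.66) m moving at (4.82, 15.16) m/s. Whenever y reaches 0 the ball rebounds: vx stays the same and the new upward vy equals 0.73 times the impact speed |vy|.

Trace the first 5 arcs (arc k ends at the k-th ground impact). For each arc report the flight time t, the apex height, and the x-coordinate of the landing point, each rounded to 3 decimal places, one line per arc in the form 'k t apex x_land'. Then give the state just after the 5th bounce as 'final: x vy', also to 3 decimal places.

Arc 1: start y=4.660, vy=15.160 → t=3.372, apex=16.374, x_land=16.255, impact vy=-17.924
  bounce: vy ← 0.73·17.924 = 13.084
Arc 2: start y=0.000, vy=13.084 → t=2.668, apex=8.726, x_land=29.113, impact vy=-13.084
  bounce: vy ← 0.73·13.084 = 9.551
Arc 3: start y=0.000, vy=9.551 → t=1.947, apex=4.650, x_land=38.499, impact vy=-9.551
  bounce: vy ← 0.73·9.551 = 6.973
Arc 4: start y=0.000, vy=6.973 → t=1.422, apex=2.478, x_land=45.350, impact vy=-6.973
  bounce: vy ← 0.73·6.973 = 5.090
Arc 5: start y=0.000, vy=5.090 → t=1.038, apex=1.320, x_land=50.352, impact vy=-5.090
  bounce: vy ← 0.73·5.090 = 3.716

1 3.372 16.374 16.255
2 2.668 8.726 29.113
3 1.947 4.650 38.499
4 1.422 2.478 45.350
5 1.038 1.320 50.352
final: 50.352 3.716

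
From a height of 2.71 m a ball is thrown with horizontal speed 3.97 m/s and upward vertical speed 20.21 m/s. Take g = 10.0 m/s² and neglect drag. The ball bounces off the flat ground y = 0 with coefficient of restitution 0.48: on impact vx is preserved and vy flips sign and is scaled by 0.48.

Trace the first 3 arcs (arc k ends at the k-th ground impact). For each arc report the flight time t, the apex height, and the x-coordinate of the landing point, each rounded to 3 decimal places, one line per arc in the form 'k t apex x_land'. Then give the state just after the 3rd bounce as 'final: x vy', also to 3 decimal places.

1 4.172 23.132 16.563
2 2.065 5.330 24.760
3 0.991 1.228 28.695
final: 28.695 2.379

Arc 1: start y=2.710, vy=20.210 → t=4.172, apex=23.132, x_land=16.563, impact vy=-21.509
  bounce: vy ← 0.48·21.509 = 10.324
Arc 2: start y=0.000, vy=10.324 → t=2.065, apex=5.330, x_land=24.760, impact vy=-10.324
  bounce: vy ← 0.48·10.324 = 4.956
Arc 3: start y=0.000, vy=4.956 → t=0.991, apex=1.228, x_land=28.695, impact vy=-4.956
  bounce: vy ← 0.48·4.956 = 2.379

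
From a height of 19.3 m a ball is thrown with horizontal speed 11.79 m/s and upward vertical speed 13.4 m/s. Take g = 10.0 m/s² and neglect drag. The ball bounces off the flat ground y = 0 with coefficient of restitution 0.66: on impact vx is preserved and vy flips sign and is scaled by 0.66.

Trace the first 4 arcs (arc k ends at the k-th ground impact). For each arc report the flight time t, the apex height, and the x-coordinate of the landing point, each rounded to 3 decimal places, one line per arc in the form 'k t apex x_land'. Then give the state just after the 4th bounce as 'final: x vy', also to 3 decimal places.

1 3.718 28.278 43.837
2 3.139 12.318 80.848
3 2.072 5.366 105.275
4 1.367 2.337 121.397
final: 121.397 4.512

Arc 1: start y=19.300, vy=13.400 → t=3.718, apex=28.278, x_land=43.837, impact vy=-23.782
  bounce: vy ← 0.66·23.782 = 15.696
Arc 2: start y=0.000, vy=15.696 → t=3.139, apex=12.318, x_land=80.848, impact vy=-15.696
  bounce: vy ← 0.66·15.696 = 10.359
Arc 3: start y=0.000, vy=10.359 → t=2.072, apex=5.366, x_land=105.275, impact vy=-10.359
  bounce: vy ← 0.66·10.359 = 6.837
Arc 4: start y=0.000, vy=6.837 → t=1.367, apex=2.337, x_land=121.397, impact vy=-6.837
  bounce: vy ← 0.66·6.837 = 4.512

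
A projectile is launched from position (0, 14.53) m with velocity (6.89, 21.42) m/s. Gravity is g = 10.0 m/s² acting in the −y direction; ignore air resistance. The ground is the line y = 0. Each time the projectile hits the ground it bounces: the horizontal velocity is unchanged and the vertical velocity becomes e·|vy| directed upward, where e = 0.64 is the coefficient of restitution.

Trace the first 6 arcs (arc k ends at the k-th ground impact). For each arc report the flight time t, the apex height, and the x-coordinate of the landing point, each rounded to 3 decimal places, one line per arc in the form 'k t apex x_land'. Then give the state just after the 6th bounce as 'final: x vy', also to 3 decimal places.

Arc 1: start y=14.530, vy=21.420 → t=4.880, apex=37.471, x_land=33.620, impact vy=-27.375
  bounce: vy ← 0.64·27.375 = 17.520
Arc 2: start y=0.000, vy=17.520 → t=3.504, apex=15.348, x_land=57.763, impact vy=-17.520
  bounce: vy ← 0.64·17.520 = 11.213
Arc 3: start y=0.000, vy=11.213 → t=2.243, apex=6.287, x_land=73.215, impact vy=-11.213
  bounce: vy ← 0.64·11.213 = 7.176
Arc 4: start y=0.000, vy=7.176 → t=1.435, apex=2.575, x_land=83.104, impact vy=-7.176
  bounce: vy ← 0.64·7.176 = 4.593
Arc 5: start y=0.000, vy=4.593 → t=0.919, apex=1.055, x_land=89.432, impact vy=-4.593
  bounce: vy ← 0.64·4.593 = 2.939
Arc 6: start y=0.000, vy=2.939 → t=0.588, apex=0.432, x_land=93.483, impact vy=-2.939
  bounce: vy ← 0.64·2.939 = 1.881

1 4.880 37.471 33.620
2 3.504 15.348 57.763
3 2.243 6.287 73.215
4 1.435 2.575 83.104
5 0.919 1.055 89.432
6 0.588 0.432 93.483
final: 93.483 1.881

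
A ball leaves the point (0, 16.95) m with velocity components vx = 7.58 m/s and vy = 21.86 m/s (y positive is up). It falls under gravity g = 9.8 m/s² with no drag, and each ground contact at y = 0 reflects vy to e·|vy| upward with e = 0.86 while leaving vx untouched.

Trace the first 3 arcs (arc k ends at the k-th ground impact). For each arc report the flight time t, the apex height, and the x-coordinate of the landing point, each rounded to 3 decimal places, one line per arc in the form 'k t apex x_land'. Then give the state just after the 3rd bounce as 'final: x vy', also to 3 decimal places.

1 5.135 41.331 38.922
2 4.995 30.568 76.787
3 4.296 22.608 109.351
final: 109.351 18.103

Arc 1: start y=16.950, vy=21.860 → t=5.135, apex=41.331, x_land=38.922, impact vy=-28.462
  bounce: vy ← 0.86·28.462 = 24.477
Arc 2: start y=0.000, vy=24.477 → t=4.995, apex=30.568, x_land=76.787, impact vy=-24.477
  bounce: vy ← 0.86·24.477 = 21.050
Arc 3: start y=0.000, vy=21.050 → t=4.296, apex=22.608, x_land=109.351, impact vy=-21.050
  bounce: vy ← 0.86·21.050 = 18.103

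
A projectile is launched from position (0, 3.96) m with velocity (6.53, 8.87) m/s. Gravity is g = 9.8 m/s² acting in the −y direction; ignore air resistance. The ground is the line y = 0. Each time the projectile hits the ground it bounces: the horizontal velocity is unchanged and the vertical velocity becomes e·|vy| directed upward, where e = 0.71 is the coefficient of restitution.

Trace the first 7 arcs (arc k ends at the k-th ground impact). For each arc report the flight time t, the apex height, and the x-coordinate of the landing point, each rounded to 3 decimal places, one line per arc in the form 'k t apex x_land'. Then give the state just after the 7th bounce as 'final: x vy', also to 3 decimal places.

1 2.181 7.974 14.241
2 1.811 4.020 26.069
3 1.286 2.026 34.468
4 0.913 1.021 40.431
5 0.648 0.515 44.665
6 0.460 0.260 47.671
7 0.327 0.131 49.805
final: 49.805 1.137

Arc 1: start y=3.960, vy=8.870 → t=2.181, apex=7.974, x_land=14.241, impact vy=-12.502
  bounce: vy ← 0.71·12.502 = 8.876
Arc 2: start y=0.000, vy=8.876 → t=1.811, apex=4.020, x_land=26.069, impact vy=-8.876
  bounce: vy ← 0.71·8.876 = 6.302
Arc 3: start y=0.000, vy=6.302 → t=1.286, apex=2.026, x_land=34.468, impact vy=-6.302
  bounce: vy ← 0.71·6.302 = 4.475
Arc 4: start y=0.000, vy=4.475 → t=0.913, apex=1.021, x_land=40.431, impact vy=-4.475
  bounce: vy ← 0.71·4.475 = 3.177
Arc 5: start y=0.000, vy=3.177 → t=0.648, apex=0.515, x_land=44.665, impact vy=-3.177
  bounce: vy ← 0.71·3.177 = 2.256
Arc 6: start y=0.000, vy=2.256 → t=0.460, apex=0.260, x_land=47.671, impact vy=-2.256
  bounce: vy ← 0.71·2.256 = 1.601
Arc 7: start y=0.000, vy=1.601 → t=0.327, apex=0.131, x_land=49.805, impact vy=-1.601
  bounce: vy ← 0.71·1.601 = 1.137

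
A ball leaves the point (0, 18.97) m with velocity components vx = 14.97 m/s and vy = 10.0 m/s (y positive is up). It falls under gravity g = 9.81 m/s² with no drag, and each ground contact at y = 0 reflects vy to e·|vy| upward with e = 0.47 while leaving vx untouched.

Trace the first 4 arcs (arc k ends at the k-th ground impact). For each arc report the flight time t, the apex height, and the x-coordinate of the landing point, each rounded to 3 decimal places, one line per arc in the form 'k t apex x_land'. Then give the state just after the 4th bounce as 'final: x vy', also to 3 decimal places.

Arc 1: start y=18.970, vy=10.000 → t=3.234, apex=24.067, x_land=48.420, impact vy=-21.730
  bounce: vy ← 0.47·21.730 = 10.213
Arc 2: start y=0.000, vy=10.213 → t=2.082, apex=5.316, x_land=79.590, impact vy=-10.213
  bounce: vy ← 0.47·10.213 = 4.800
Arc 3: start y=0.000, vy=4.800 → t=0.979, apex=1.174, x_land=94.240, impact vy=-4.800
  bounce: vy ← 0.47·4.800 = 2.256
Arc 4: start y=0.000, vy=2.256 → t=0.460, apex=0.259, x_land=101.125, impact vy=-2.256
  bounce: vy ← 0.47·2.256 = 1.060

1 3.234 24.067 48.420
2 2.082 5.316 79.590
3 0.979 1.174 94.240
4 0.460 0.259 101.125
final: 101.125 1.060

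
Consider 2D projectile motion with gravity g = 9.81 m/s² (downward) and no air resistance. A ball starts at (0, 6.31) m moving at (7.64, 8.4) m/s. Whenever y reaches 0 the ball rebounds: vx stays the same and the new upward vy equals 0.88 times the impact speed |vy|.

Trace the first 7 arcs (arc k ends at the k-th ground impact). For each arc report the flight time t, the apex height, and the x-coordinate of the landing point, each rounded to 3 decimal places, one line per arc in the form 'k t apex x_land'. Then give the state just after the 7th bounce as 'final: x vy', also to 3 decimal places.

1 2.277 9.906 17.399
2 2.501 7.671 36.509
3 2.201 5.941 53.325
4 1.937 4.601 68.123
5 1.705 3.563 81.145
6 1.500 2.759 92.605
7 1.320 2.137 102.690
final: 102.690 5.698

Arc 1: start y=6.310, vy=8.400 → t=2.277, apex=9.906, x_land=17.399, impact vy=-13.941
  bounce: vy ← 0.88·13.941 = 12.268
Arc 2: start y=0.000, vy=12.268 → t=2.501, apex=7.671, x_land=36.509, impact vy=-12.268
  bounce: vy ← 0.88·12.268 = 10.796
Arc 3: start y=0.000, vy=10.796 → t=2.201, apex=5.941, x_land=53.325, impact vy=-10.796
  bounce: vy ← 0.88·10.796 = 9.501
Arc 4: start y=0.000, vy=9.501 → t=1.937, apex=4.601, x_land=68.123, impact vy=-9.501
  bounce: vy ← 0.88·9.501 = 8.361
Arc 5: start y=0.000, vy=8.361 → t=1.705, apex=3.563, x_land=81.145, impact vy=-8.361
  bounce: vy ← 0.88·8.361 = 7.357
Arc 6: start y=0.000, vy=7.357 → t=1.500, apex=2.759, x_land=92.605, impact vy=-7.357
  bounce: vy ← 0.88·7.357 = 6.474
Arc 7: start y=0.000, vy=6.474 → t=1.320, apex=2.137, x_land=102.690, impact vy=-6.474
  bounce: vy ← 0.88·6.474 = 5.698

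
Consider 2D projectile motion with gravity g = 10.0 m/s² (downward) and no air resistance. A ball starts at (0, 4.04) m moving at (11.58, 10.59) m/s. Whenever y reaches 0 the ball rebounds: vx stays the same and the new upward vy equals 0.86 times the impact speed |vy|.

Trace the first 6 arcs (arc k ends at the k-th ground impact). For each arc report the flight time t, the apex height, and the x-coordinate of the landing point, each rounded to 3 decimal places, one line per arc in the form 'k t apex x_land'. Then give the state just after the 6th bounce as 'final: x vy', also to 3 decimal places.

1 2.448 9.647 28.349
2 2.389 7.135 56.015
3 2.055 5.277 79.809
4 1.767 3.903 100.271
5 1.520 2.887 117.868
6 1.307 2.135 133.002
final: 133.002 5.620

Arc 1: start y=4.040, vy=10.590 → t=2.448, apex=9.647, x_land=28.349, impact vy=-13.891
  bounce: vy ← 0.86·13.891 = 11.946
Arc 2: start y=0.000, vy=11.946 → t=2.389, apex=7.135, x_land=56.015, impact vy=-11.946
  bounce: vy ← 0.86·11.946 = 10.273
Arc 3: start y=0.000, vy=10.273 → t=2.055, apex=5.277, x_land=79.809, impact vy=-10.273
  bounce: vy ← 0.86·10.273 = 8.835
Arc 4: start y=0.000, vy=8.835 → t=1.767, apex=3.903, x_land=100.271, impact vy=-8.835
  bounce: vy ← 0.86·8.835 = 7.598
Arc 5: start y=0.000, vy=7.598 → t=1.520, apex=2.887, x_land=117.868, impact vy=-7.598
  bounce: vy ← 0.86·7.598 = 6.535
Arc 6: start y=0.000, vy=6.535 → t=1.307, apex=2.135, x_land=133.002, impact vy=-6.535
  bounce: vy ← 0.86·6.535 = 5.620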